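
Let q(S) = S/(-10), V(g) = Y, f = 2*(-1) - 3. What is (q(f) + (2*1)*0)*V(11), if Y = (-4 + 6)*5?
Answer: 5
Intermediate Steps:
f = -5 (f = -2 - 3 = -5)
Y = 10 (Y = 2*5 = 10)
V(g) = 10
q(S) = -S/10 (q(S) = S*(-⅒) = -S/10)
(q(f) + (2*1)*0)*V(11) = (-⅒*(-5) + (2*1)*0)*10 = (½ + 2*0)*10 = (½ + 0)*10 = (½)*10 = 5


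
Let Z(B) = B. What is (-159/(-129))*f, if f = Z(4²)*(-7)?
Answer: -5936/43 ≈ -138.05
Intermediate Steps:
f = -112 (f = 4²*(-7) = 16*(-7) = -112)
(-159/(-129))*f = -159/(-129)*(-112) = -159*(-1/129)*(-112) = (53/43)*(-112) = -5936/43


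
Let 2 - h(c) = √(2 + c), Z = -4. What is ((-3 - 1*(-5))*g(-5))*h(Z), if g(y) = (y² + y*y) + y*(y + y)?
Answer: 400 - 200*I*√2 ≈ 400.0 - 282.84*I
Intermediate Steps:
g(y) = 4*y² (g(y) = (y² + y²) + y*(2*y) = 2*y² + 2*y² = 4*y²)
h(c) = 2 - √(2 + c)
((-3 - 1*(-5))*g(-5))*h(Z) = ((-3 - 1*(-5))*(4*(-5)²))*(2 - √(2 - 4)) = ((-3 + 5)*(4*25))*(2 - √(-2)) = (2*100)*(2 - I*√2) = 200*(2 - I*√2) = 400 - 200*I*√2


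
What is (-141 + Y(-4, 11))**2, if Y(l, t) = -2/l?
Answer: 78961/4 ≈ 19740.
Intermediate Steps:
(-141 + Y(-4, 11))**2 = (-141 - 2/(-4))**2 = (-141 - 2*(-1/4))**2 = (-141 + 1/2)**2 = (-281/2)**2 = 78961/4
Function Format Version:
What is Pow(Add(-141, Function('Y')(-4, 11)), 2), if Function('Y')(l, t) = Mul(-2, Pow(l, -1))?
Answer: Rational(78961, 4) ≈ 19740.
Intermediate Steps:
Pow(Add(-141, Function('Y')(-4, 11)), 2) = Pow(Add(-141, Mul(-2, Pow(-4, -1))), 2) = Pow(Add(-141, Mul(-2, Rational(-1, 4))), 2) = Pow(Add(-141, Rational(1, 2)), 2) = Pow(Rational(-281, 2), 2) = Rational(78961, 4)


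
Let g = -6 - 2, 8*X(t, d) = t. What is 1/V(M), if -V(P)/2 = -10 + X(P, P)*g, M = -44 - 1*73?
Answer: -1/214 ≈ -0.0046729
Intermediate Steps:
M = -117 (M = -44 - 73 = -117)
X(t, d) = t/8
g = -8
V(P) = 20 + 2*P (V(P) = -2*(-10 + (P/8)*(-8)) = -2*(-10 - P) = 20 + 2*P)
1/V(M) = 1/(20 + 2*(-117)) = 1/(20 - 234) = 1/(-214) = -1/214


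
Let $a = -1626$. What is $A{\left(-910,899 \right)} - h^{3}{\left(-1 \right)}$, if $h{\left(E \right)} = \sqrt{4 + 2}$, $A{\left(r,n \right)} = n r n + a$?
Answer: $-735464536 - 6 \sqrt{6} \approx -7.3546 \cdot 10^{8}$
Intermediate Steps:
$A{\left(r,n \right)} = -1626 + r n^{2}$ ($A{\left(r,n \right)} = n r n - 1626 = r n^{2} - 1626 = -1626 + r n^{2}$)
$h{\left(E \right)} = \sqrt{6}$
$A{\left(-910,899 \right)} - h^{3}{\left(-1 \right)} = \left(-1626 - 910 \cdot 899^{2}\right) - \left(\sqrt{6}\right)^{3} = \left(-1626 - 735462910\right) - 6 \sqrt{6} = -735464536 - 6 \sqrt{6}$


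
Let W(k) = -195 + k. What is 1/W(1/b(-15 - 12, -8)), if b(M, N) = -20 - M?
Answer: -7/1364 ≈ -0.0051320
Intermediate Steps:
1/W(1/b(-15 - 12, -8)) = 1/(-195 + 1/(-20 - (-15 - 12))) = 1/(-195 + 1/(-20 - 1*(-27))) = 1/(-195 + 1/(-20 + 27)) = 1/(-195 + 1/7) = 1/(-195 + ⅐) = 1/(-1364/7) = -7/1364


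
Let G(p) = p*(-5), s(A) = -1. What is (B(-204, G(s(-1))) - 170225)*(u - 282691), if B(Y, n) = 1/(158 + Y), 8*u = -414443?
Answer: 20953792195821/368 ≈ 5.6940e+10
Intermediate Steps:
u = -414443/8 (u = (⅛)*(-414443) = -414443/8 ≈ -51805.)
G(p) = -5*p
(B(-204, G(s(-1))) - 170225)*(u - 282691) = (1/(158 - 204) - 170225)*(-414443/8 - 282691) = (1/(-46) - 170225)*(-2675971/8) = (-1/46 - 170225)*(-2675971/8) = -7830351/46*(-2675971/8) = 20953792195821/368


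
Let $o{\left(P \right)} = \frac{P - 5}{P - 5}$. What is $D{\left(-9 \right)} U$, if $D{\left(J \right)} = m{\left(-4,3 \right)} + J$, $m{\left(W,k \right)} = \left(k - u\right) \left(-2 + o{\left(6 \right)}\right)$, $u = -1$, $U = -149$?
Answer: $1937$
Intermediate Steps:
$o{\left(P \right)} = 1$ ($o{\left(P \right)} = \frac{-5 + P}{-5 + P} = 1$)
$m{\left(W,k \right)} = -1 - k$ ($m{\left(W,k \right)} = \left(k - -1\right) \left(-2 + 1\right) = \left(k + 1\right) \left(-1\right) = \left(1 + k\right) \left(-1\right) = -1 - k$)
$D{\left(J \right)} = -4 + J$ ($D{\left(J \right)} = \left(-1 - 3\right) + J = -4 + J$)
$D{\left(-9 \right)} U = \left(-4 - 9\right) \left(-149\right) = \left(-13\right) \left(-149\right) = 1937$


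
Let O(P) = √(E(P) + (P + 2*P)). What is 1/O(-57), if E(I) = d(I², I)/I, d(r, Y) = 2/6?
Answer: -3*I*√555598/29242 ≈ -0.076471*I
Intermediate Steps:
d(r, Y) = ⅓ (d(r, Y) = 2*(⅙) = ⅓)
E(I) = 1/(3*I)
O(P) = √(3*P + 1/(3*P)) (O(P) = √(1/(3*P) + (P + 2*P)) = √(1/(3*P) + 3*P) = √(3*P + 1/(3*P)))
1/O(-57) = 1/(√(3/(-57) + 27*(-57))/3) = 1/(√(3*(-1/57) - 1539)/3) = 1/(√(-1/19 - 1539)/3) = 1/(√(-29242/19)/3) = 1/((I*√555598/19)/3) = 1/(I*√555598/57) = -3*I*√555598/29242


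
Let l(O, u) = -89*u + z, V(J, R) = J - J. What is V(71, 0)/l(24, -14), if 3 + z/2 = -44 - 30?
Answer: 0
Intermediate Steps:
V(J, R) = 0
z = -154 (z = -6 + 2*(-44 - 30) = -6 + 2*(-74) = -6 - 148 = -154)
l(O, u) = -154 - 89*u (l(O, u) = -89*u - 154 = -154 - 89*u)
V(71, 0)/l(24, -14) = 0/(-154 - 89*(-14)) = 0/(-154 + 1246) = 0/1092 = 0*(1/1092) = 0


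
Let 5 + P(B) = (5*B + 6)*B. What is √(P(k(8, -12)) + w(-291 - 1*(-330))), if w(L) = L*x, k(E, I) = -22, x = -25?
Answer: 2*√327 ≈ 36.166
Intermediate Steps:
P(B) = -5 + B*(6 + 5*B) (P(B) = -5 + (5*B + 6)*B = -5 + (6 + 5*B)*B = -5 + B*(6 + 5*B))
w(L) = -25*L (w(L) = L*(-25) = -25*L)
√(P(k(8, -12)) + w(-291 - 1*(-330))) = √((-5 + 5*(-22)² + 6*(-22)) - 25*(-291 - 1*(-330))) = √((-5 + 5*484 - 132) - 25*(-291 + 330)) = √((-5 + 2420 - 132) - 25*39) = √(2283 - 975) = √1308 = 2*√327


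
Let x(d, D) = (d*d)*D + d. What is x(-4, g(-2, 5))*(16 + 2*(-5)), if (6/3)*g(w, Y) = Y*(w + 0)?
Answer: -504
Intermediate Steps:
g(w, Y) = Y*w/2 (g(w, Y) = (Y*(w + 0))/2 = (Y*w)/2 = Y*w/2)
x(d, D) = d + D*d² (x(d, D) = d²*D + d = D*d² + d = d + D*d²)
x(-4, g(-2, 5))*(16 + 2*(-5)) = (-4*(1 + ((½)*5*(-2))*(-4)))*(16 + 2*(-5)) = (-4*(1 - 5*(-4)))*(16 - 10) = -4*(1 + 20)*6 = -4*21*6 = -84*6 = -504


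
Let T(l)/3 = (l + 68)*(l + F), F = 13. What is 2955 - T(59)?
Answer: -24477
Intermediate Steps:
T(l) = 3*(13 + l)*(68 + l) (T(l) = 3*((l + 68)*(l + 13)) = 3*((68 + l)*(13 + l)) = 3*((13 + l)*(68 + l)) = 3*(13 + l)*(68 + l))
2955 - T(59) = 2955 - (2652 + 3*59² + 243*59) = 2955 - (2652 + 3*3481 + 14337) = 2955 - (2652 + 10443 + 14337) = 2955 - 1*27432 = 2955 - 27432 = -24477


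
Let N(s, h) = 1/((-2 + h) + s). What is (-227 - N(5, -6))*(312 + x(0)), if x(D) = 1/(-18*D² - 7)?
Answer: -1484440/21 ≈ -70688.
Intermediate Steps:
x(D) = 1/(-7 - 18*D²)
N(s, h) = 1/(-2 + h + s)
(-227 - N(5, -6))*(312 + x(0)) = (-227 - 1/(-2 - 6 + 5))*(312 - 1/(7 + 18*0²)) = (-227 - 1/(-3))*(312 - 1/(7 + 18*0)) = (-227 - 1*(-⅓))*(312 - 1/(7 + 0)) = (-227 + ⅓)*(312 - 1/7) = -680*(312 - 1*⅐)/3 = -680*(312 - ⅐)/3 = -680/3*2183/7 = -1484440/21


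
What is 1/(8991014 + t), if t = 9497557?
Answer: 1/18488571 ≈ 5.4087e-8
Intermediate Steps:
1/(8991014 + t) = 1/(8991014 + 9497557) = 1/18488571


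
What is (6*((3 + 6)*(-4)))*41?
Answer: -8856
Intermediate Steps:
(6*((3 + 6)*(-4)))*41 = (6*(9*(-4)))*41 = (6*(-36))*41 = -216*41 = -8856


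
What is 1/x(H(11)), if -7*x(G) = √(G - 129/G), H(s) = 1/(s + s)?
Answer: 7*I*√1373570/62435 ≈ 0.1314*I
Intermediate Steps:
H(s) = 1/(2*s)
x(G) = -√(G - 129/G)/7
1/x(H(11)) = 1/(-√((½)/11 - 129/((½)/11))/7) = 1/(-√((½)*(1/11) - 129/((½)*(1/11)))/7) = 1/(-√(1/22 - 129/1/22)/7) = 1/(-√(1/22 - 129*22)/7) = 1/(-√(1/22 - 2838)/7) = 1/(-I*√1373570/154) = 7*I*√1373570/62435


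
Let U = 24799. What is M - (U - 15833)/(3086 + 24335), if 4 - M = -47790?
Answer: 1310550308/27421 ≈ 47794.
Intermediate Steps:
M = 47794 (M = 4 - 1*(-47790) = 4 + 47790 = 47794)
M - (U - 15833)/(3086 + 24335) = 47794 - (24799 - 15833)/(3086 + 24335) = 47794 - 8966/27421 = 1310550308/27421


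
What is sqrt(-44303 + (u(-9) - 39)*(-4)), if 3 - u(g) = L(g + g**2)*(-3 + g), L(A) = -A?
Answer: I*sqrt(40703) ≈ 201.75*I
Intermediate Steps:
u(g) = 3 - (-3 + g)*(-g - g**2) (u(g) = 3 - (-(g + g**2))*(-3 + g) = 3 - (-g - g**2)*(-3 + g) = 3 - (-3 + g)*(-g - g**2))
sqrt(-44303 + (u(-9) - 39)*(-4)) = sqrt(-44303 + ((3 + (-9)**3 - 3*(-9) - 2*(-9)**2) - 39)*(-4)) = sqrt(-44303 + ((3 - 729 + 27 - 2*81) - 39)*(-4)) = sqrt(-44303 + ((3 - 729 + 27 - 162) - 39)*(-4)) = sqrt(-44303 + (-861 - 39)*(-4)) = sqrt(-44303 - 900*(-4)) = sqrt(-44303 + 3600) = sqrt(-40703) = I*sqrt(40703)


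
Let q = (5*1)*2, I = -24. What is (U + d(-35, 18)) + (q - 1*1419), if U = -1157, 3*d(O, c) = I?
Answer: -2574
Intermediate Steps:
d(O, c) = -8 (d(O, c) = (⅓)*(-24) = -8)
q = 10 (q = 5*2 = 10)
(U + d(-35, 18)) + (q - 1*1419) = (-1157 - 8) + (10 - 1*1419) = -1165 + (10 - 1419) = -1165 - 1409 = -2574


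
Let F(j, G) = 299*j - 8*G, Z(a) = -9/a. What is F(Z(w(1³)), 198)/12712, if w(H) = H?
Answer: -4275/12712 ≈ -0.33630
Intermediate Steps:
F(j, G) = -8*G + 299*j
F(Z(w(1³)), 198)/12712 = (-8*198 + 299*(-9/(1³)))/12712 = (-1584 + 299*(-9/1))*(1/12712) = (-1584 + 299*(-9*1))*(1/12712) = (-1584 + 299*(-9))*(1/12712) = (-1584 - 2691)*(1/12712) = -4275*1/12712 = -4275/12712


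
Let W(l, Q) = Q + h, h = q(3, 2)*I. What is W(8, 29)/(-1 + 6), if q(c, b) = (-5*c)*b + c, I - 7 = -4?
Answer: -52/5 ≈ -10.400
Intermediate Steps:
I = 3 (I = 7 - 4 = 3)
q(c, b) = c - 5*b*c (q(c, b) = -5*b*c + c = c - 5*b*c)
h = -81 (h = (3*(1 - 5*2))*3 = (3*(1 - 10))*3 = (3*(-9))*3 = -27*3 = -81)
W(l, Q) = -81 + Q (W(l, Q) = Q - 81 = -81 + Q)
W(8, 29)/(-1 + 6) = (-81 + 29)/(-1 + 6) = -52/5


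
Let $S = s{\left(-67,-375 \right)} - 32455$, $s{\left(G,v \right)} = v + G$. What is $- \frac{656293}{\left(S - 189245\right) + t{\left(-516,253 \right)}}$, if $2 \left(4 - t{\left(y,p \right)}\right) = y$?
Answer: $\frac{656293}{221880} \approx 2.9579$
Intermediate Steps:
$s{\left(G,v \right)} = G + v$
$t{\left(y,p \right)} = 4 - \frac{y}{2}$
$S = -32897$ ($S = \left(-67 - 375\right) - 32455 = -442 - 32455 = -32897$)
$- \frac{656293}{\left(S - 189245\right) + t{\left(-516,253 \right)}} = - \frac{656293}{\left(-32897 - 189245\right) + \left(4 - -258\right)} = - \frac{656293}{-222142 + \left(4 + 258\right)} = - \frac{656293}{-222142 + 262} = - \frac{656293}{-221880} = \left(-656293\right) \left(- \frac{1}{221880}\right) = \frac{656293}{221880}$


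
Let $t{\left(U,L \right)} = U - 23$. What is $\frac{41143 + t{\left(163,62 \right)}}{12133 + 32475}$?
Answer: $\frac{41283}{44608} \approx 0.92546$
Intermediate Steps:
$t{\left(U,L \right)} = -23 + U$ ($t{\left(U,L \right)} = U - 23 = -23 + U$)
$\frac{41143 + t{\left(163,62 \right)}}{12133 + 32475} = \frac{41143 + \left(-23 + 163\right)}{12133 + 32475} = \frac{41143 + 140}{44608} = 41283 \cdot \frac{1}{44608} = \frac{41283}{44608}$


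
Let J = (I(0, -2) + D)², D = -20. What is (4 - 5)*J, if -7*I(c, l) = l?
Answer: -19044/49 ≈ -388.65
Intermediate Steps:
I(c, l) = -l/7
J = 19044/49 (J = (-⅐*(-2) - 20)² = (2/7 - 20)² = (-138/7)² = 19044/49 ≈ 388.65)
(4 - 5)*J = (4 - 5)*(19044/49) = -1*19044/49 = -19044/49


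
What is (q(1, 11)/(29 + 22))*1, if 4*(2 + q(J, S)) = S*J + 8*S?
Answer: 91/204 ≈ 0.44608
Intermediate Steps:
q(J, S) = -2 + 2*S + J*S/4 (q(J, S) = -2 + (S*J + 8*S)/4 = -2 + (J*S + 8*S)/4 = -2 + (8*S + J*S)/4 = -2 + (2*S + J*S/4) = -2 + 2*S + J*S/4)
(q(1, 11)/(29 + 22))*1 = ((-2 + 2*11 + (¼)*1*11)/(29 + 22))*1 = ((-2 + 22 + 11/4)/51)*1 = ((1/51)*(91/4))*1 = (91/204)*1 = 91/204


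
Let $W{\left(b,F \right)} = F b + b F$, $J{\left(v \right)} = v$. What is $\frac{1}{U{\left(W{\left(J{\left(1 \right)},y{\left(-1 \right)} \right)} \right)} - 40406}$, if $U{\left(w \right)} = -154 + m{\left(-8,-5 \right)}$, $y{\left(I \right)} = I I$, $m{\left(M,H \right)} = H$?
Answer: $- \frac{1}{40565} \approx -2.4652 \cdot 10^{-5}$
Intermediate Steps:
$y{\left(I \right)} = I^{2}$
$W{\left(b,F \right)} = 2 F b$ ($W{\left(b,F \right)} = F b + F b = 2 F b$)
$U{\left(w \right)} = -159$ ($U{\left(w \right)} = -154 - 5 = -159$)
$\frac{1}{U{\left(W{\left(J{\left(1 \right)},y{\left(-1 \right)} \right)} \right)} - 40406} = \frac{1}{-159 - 40406} = \frac{1}{-40565} = - \frac{1}{40565}$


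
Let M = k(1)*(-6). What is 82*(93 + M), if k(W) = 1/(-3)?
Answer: 7790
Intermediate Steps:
k(W) = -1/3
M = 2 (M = -1/3*(-6) = 2)
82*(93 + M) = 82*(93 + 2) = 82*95 = 7790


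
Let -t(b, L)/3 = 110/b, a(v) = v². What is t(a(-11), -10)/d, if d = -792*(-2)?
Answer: -5/2904 ≈ -0.0017218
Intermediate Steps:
d = 1584
t(b, L) = -330/b
t(a(-11), -10)/d = -330/((-11)²)/1584 = -330/121*(1/1584) = -330*1/121*(1/1584) = -30/11*1/1584 = -5/2904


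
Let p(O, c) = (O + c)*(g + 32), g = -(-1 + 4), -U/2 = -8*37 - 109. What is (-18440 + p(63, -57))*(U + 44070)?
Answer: -819778080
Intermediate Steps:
U = 810 (U = -2*(-8*37 - 109) = -2*(-296 - 109) = -2*(-405) = 810)
g = -3 (g = -1*3 = -3)
p(O, c) = 29*O + 29*c (p(O, c) = (O + c)*(-3 + 32) = (O + c)*29 = 29*O + 29*c)
(-18440 + p(63, -57))*(U + 44070) = (-18440 + (29*63 + 29*(-57)))*(810 + 44070) = (-18440 + (1827 - 1653))*44880 = (-18440 + 174)*44880 = -18266*44880 = -819778080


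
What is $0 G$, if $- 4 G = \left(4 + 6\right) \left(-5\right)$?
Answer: $0$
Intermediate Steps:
$G = \frac{25}{2}$ ($G = - \frac{\left(4 + 6\right) \left(-5\right)}{4} = - \frac{10 \left(-5\right)}{4} = \left(- \frac{1}{4}\right) \left(-50\right) = \frac{25}{2} \approx 12.5$)
$0 G = 0 \cdot \frac{25}{2} = 0$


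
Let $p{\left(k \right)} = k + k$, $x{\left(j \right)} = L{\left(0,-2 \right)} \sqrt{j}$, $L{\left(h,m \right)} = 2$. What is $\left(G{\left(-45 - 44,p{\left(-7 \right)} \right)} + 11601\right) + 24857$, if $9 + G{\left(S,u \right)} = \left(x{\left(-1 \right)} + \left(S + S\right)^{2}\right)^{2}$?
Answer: $1003912301 + 126736 i \approx 1.0039 \cdot 10^{9} + 1.2674 \cdot 10^{5} i$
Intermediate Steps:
$x{\left(j \right)} = 2 \sqrt{j}$
$p{\left(k \right)} = 2 k$
$G{\left(S,u \right)} = -9 + \left(2 i + 4 S^{2}\right)^{2}$ ($G{\left(S,u \right)} = -9 + \left(2 \sqrt{-1} + \left(S + S\right)^{2}\right)^{2} = -9 + \left(2 i + \left(2 S\right)^{2}\right)^{2} = -9 + \left(2 i + 4 S^{2}\right)^{2}$)
$\left(G{\left(-45 - 44,p{\left(-7 \right)} \right)} + 11601\right) + 24857 = \left(\left(-9 + 4 \left(i + 2 \left(-45 - 44\right)^{2}\right)^{2}\right) + 11601\right) + 24857 = \left(\left(-9 + 4 \left(i + 2 \left(-89\right)^{2}\right)^{2}\right) + 11601\right) + 24857 = \left(\left(-9 + 4 \left(i + 2 \cdot 7921\right)^{2}\right) + 11601\right) + 24857 = \left(\left(-9 + 4 \left(i + 15842\right)^{2}\right) + 11601\right) + 24857 = \left(\left(-9 + 4 \left(15842 + i\right)^{2}\right) + 11601\right) + 24857 = \left(11592 + 4 \left(15842 + i\right)^{2}\right) + 24857 = 36449 + 4 \left(15842 + i\right)^{2}$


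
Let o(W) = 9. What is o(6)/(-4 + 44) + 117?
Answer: 4689/40 ≈ 117.22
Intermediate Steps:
o(6)/(-4 + 44) + 117 = 9/(-4 + 44) + 117 = 9/40 + 117 = 4689/40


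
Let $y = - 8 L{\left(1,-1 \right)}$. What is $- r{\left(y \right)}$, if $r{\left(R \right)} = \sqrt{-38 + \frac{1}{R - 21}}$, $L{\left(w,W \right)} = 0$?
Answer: $- \frac{i \sqrt{16779}}{21} \approx - 6.1683 i$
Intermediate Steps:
$y = 0$ ($y = \left(-8\right) 0 = 0$)
$r{\left(R \right)} = \sqrt{-38 + \frac{1}{-21 + R}}$
$- r{\left(y \right)} = - \sqrt{\frac{799 - 0}{-21 + 0}} = - \sqrt{\frac{799 + 0}{-21}} = - \sqrt{\left(- \frac{1}{21}\right) 799} = - \sqrt{- \frac{799}{21}} = - \frac{i \sqrt{16779}}{21}$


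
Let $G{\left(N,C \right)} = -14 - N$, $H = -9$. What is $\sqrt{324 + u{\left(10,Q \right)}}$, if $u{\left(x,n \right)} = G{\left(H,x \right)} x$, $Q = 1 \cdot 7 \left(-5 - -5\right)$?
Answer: $\sqrt{274} \approx 16.553$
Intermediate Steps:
$Q = 0$ ($Q = 7 \left(-5 + 5\right) = 7 \cdot 0 = 0$)
$u{\left(x,n \right)} = - 5 x$ ($u{\left(x,n \right)} = \left(-14 - -9\right) x = \left(-14 + 9\right) x = - 5 x$)
$\sqrt{324 + u{\left(10,Q \right)}} = \sqrt{324 - 50} = \sqrt{274}$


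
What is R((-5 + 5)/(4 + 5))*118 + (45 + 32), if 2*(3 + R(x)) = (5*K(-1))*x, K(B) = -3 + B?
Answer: -277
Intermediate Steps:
R(x) = -3 - 10*x (R(x) = -3 + ((5*(-3 - 1))*x)/2 = -3 + ((5*(-4))*x)/2 = -3 + (-20*x)/2 = -3 - 10*x)
R((-5 + 5)/(4 + 5))*118 + (45 + 32) = (-3 - 10*(-5 + 5)/(4 + 5))*118 + (45 + 32) = (-3 - 0/9)*118 + 77 = (-3 - 10*0)*118 + 77 = (-3 + 0)*118 + 77 = -3*118 + 77 = -354 + 77 = -277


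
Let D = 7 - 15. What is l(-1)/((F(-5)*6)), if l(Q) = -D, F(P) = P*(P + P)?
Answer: 2/75 ≈ 0.026667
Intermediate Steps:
F(P) = 2*P² (F(P) = P*(2*P) = 2*P²)
D = -8
l(Q) = 8 (l(Q) = -1*(-8) = 8)
l(-1)/((F(-5)*6)) = 8/(((2*(-5)²)*6)) = 8/(((2*25)*6)) = 8/((50*6)) = 8/300 = 8*(1/300) = 2/75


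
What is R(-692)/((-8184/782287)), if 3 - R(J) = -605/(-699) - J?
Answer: 4286719409/65007 ≈ 65942.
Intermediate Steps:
R(J) = 1492/699 + J (R(J) = 3 - (-605/(-699) - J) = 3 - (-605*(-1/699) - J) = 3 - (605/699 - J) = 3 + (-605/699 + J) = 1492/699 + J)
R(-692)/((-8184/782287)) = (1492/699 - 692)/((-8184/782287)) = -482216/(699*((-8184*1/782287))) = -482216/(699*(-744/71117)) = -482216/699*(-71117/744) = 4286719409/65007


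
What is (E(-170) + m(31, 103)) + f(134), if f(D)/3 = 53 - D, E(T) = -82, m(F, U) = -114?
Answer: -439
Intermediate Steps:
f(D) = 159 - 3*D (f(D) = 3*(53 - D) = 159 - 3*D)
(E(-170) + m(31, 103)) + f(134) = (-82 - 114) + (159 - 3*134) = -196 + (159 - 402) = -196 - 243 = -439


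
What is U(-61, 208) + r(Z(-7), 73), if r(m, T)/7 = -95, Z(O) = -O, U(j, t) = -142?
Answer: -807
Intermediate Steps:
r(m, T) = -665 (r(m, T) = 7*(-95) = -665)
U(-61, 208) + r(Z(-7), 73) = -142 - 665 = -807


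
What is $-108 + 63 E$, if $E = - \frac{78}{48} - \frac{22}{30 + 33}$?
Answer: $- \frac{1859}{8} \approx -232.38$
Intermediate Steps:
$E = - \frac{995}{504}$ ($E = \left(-78\right) \frac{1}{48} - \frac{22}{63} = - \frac{13}{8} - \frac{22}{63} = - \frac{995}{504} \approx -1.9742$)
$-108 + 63 E = -108 + 63 \left(- \frac{995}{504}\right) = -108 - \frac{995}{8} = - \frac{1859}{8}$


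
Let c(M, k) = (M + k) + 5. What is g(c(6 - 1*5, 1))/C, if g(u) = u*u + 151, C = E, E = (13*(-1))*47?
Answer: -200/611 ≈ -0.32733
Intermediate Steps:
c(M, k) = 5 + M + k
E = -611 (E = -13*47 = -611)
C = -611
g(u) = 151 + u² (g(u) = u² + 151 = 151 + u²)
g(c(6 - 1*5, 1))/C = (151 + (5 + (6 - 1*5) + 1)²)/(-611) = (151 + (5 + (6 - 5) + 1)²)*(-1/611) = (151 + (5 + 1 + 1)²)*(-1/611) = (151 + 7²)*(-1/611) = (151 + 49)*(-1/611) = 200*(-1/611) = -200/611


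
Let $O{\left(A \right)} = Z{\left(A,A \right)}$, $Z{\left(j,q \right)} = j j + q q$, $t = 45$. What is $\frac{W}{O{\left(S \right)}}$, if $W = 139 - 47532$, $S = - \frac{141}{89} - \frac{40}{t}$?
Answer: $- \frac{30407396193}{7848722} \approx -3874.2$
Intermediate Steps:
$Z{\left(j,q \right)} = j^{2} + q^{2}$
$S = - \frac{1981}{801}$ ($S = - \frac{141}{89} - \frac{40}{45} = \left(-141\right) \frac{1}{89} - \frac{8}{9} = - \frac{141}{89} - \frac{8}{9} = - \frac{1981}{801} \approx -2.4732$)
$O{\left(A \right)} = 2 A^{2}$ ($O{\left(A \right)} = A^{2} + A^{2} = 2 A^{2}$)
$W = -47393$
$\frac{W}{O{\left(S \right)}} = - \frac{47393}{2 \left(- \frac{1981}{801}\right)^{2}} = - \frac{47393}{2 \cdot \frac{3924361}{641601}} = - \frac{47393}{\frac{7848722}{641601}} = \left(-47393\right) \frac{641601}{7848722} = - \frac{30407396193}{7848722}$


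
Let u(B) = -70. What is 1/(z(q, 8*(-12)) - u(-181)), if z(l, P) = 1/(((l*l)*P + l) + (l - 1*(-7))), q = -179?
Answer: 3076287/215340089 ≈ 0.014286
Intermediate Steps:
z(l, P) = 1/(7 + 2*l + P*l²) (z(l, P) = 1/((l²*P + l) + (l + 7)) = 1/((P*l² + l) + (7 + l)) = 1/((l + P*l²) + (7 + l)) = 1/(7 + 2*l + P*l²))
1/(z(q, 8*(-12)) - u(-181)) = 1/(1/(7 + 2*(-179) + (8*(-12))*(-179)²) - 1*(-70)) = 1/(1/(7 - 358 - 96*32041) + 70) = 1/(1/(7 - 358 - 3075936) + 70) = 1/(1/(-3076287) + 70) = 1/(-1/3076287 + 70) = 1/(215340089/3076287) = 3076287/215340089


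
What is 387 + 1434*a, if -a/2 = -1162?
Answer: 3333003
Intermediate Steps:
a = 2324 (a = -2*(-1162) = 2324)
387 + 1434*a = 387 + 1434*2324 = 387 + 3332616 = 3333003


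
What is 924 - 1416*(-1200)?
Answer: 1700124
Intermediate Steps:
924 - 1416*(-1200) = 924 + 1699200 = 1700124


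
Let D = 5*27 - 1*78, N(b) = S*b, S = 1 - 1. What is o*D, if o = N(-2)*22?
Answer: 0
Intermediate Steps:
S = 0
N(b) = 0 (N(b) = 0*b = 0)
D = 57 (D = 135 - 78 = 57)
o = 0 (o = 0*22 = 0)
o*D = 0*57 = 0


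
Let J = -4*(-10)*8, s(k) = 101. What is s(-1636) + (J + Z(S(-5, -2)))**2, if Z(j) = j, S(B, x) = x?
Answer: 101225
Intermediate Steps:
J = 320 (J = 40*8 = 320)
s(-1636) + (J + Z(S(-5, -2)))**2 = 101 + (320 - 2)**2 = 101 + 318**2 = 101 + 101124 = 101225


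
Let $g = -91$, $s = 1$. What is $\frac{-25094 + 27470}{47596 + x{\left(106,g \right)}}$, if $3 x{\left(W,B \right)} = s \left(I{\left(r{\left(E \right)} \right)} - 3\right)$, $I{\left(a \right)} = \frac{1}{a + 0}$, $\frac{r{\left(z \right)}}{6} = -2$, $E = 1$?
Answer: $\frac{85536}{1713419} \approx 0.049921$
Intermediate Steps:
$r{\left(z \right)} = -12$ ($r{\left(z \right)} = 6 \left(-2\right) = -12$)
$I{\left(a \right)} = \frac{1}{a}$
$x{\left(W,B \right)} = - \frac{37}{36}$ ($x{\left(W,B \right)} = \frac{1 \left(\frac{1}{-12} - 3\right)}{3} = \frac{1 \left(- \frac{1}{12} - 3\right)}{3} = \frac{1 \left(- \frac{37}{12}\right)}{3} = \frac{1}{3} \left(- \frac{37}{12}\right) = - \frac{37}{36}$)
$\frac{-25094 + 27470}{47596 + x{\left(106,g \right)}} = \frac{-25094 + 27470}{47596 - \frac{37}{36}} = \frac{2376}{\frac{1713419}{36}} = 2376 \cdot \frac{36}{1713419} = \frac{85536}{1713419}$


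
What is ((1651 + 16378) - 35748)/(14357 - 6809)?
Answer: -17719/7548 ≈ -2.3475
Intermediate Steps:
((1651 + 16378) - 35748)/(14357 - 6809) = (18029 - 35748)/7548 = -17719*1/7548 = -17719/7548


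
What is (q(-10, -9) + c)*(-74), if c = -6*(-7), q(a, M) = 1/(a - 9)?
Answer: -58978/19 ≈ -3104.1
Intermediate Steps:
q(a, M) = 1/(-9 + a)
c = 42
(q(-10, -9) + c)*(-74) = (1/(-9 - 10) + 42)*(-74) = (1/(-19) + 42)*(-74) = (-1/19 + 42)*(-74) = (797/19)*(-74) = -58978/19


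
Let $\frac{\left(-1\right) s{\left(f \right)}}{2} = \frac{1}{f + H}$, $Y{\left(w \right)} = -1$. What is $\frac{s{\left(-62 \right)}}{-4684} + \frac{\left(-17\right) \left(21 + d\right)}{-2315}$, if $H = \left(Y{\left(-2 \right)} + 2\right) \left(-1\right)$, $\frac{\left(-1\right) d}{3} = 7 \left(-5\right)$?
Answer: $\frac{316041217}{341568990} \approx 0.92526$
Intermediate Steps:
$d = 105$ ($d = - 3 \cdot 7 \left(-5\right) = \left(-3\right) \left(-35\right) = 105$)
$H = -1$ ($H = \left(-1 + 2\right) \left(-1\right) = 1 \left(-1\right) = -1$)
$s{\left(f \right)} = - \frac{2}{-1 + f}$ ($s{\left(f \right)} = - \frac{2}{f - 1} = - \frac{2}{-1 + f}$)
$\frac{s{\left(-62 \right)}}{-4684} + \frac{\left(-17\right) \left(21 + d\right)}{-2315} = \frac{\left(-2\right) \frac{1}{-1 - 62}}{-4684} + \frac{\left(-17\right) \left(21 + 105\right)}{-2315} = - \frac{2}{-63} \left(- \frac{1}{4684}\right) + \left(-17\right) 126 \left(- \frac{1}{2315}\right) = \left(-2\right) \left(- \frac{1}{63}\right) \left(- \frac{1}{4684}\right) - - \frac{2142}{2315} = \frac{2}{63} \left(- \frac{1}{4684}\right) + \frac{2142}{2315} = - \frac{1}{147546} + \frac{2142}{2315} = \frac{316041217}{341568990}$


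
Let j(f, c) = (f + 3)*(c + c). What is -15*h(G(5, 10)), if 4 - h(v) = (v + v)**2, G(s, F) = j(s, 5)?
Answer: 383940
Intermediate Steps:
j(f, c) = 2*c*(3 + f) (j(f, c) = (3 + f)*(2*c) = 2*c*(3 + f))
G(s, F) = 30 + 10*s (G(s, F) = 2*5*(3 + s) = 30 + 10*s)
h(v) = 4 - 4*v**2 (h(v) = 4 - (v + v)**2 = 4 - (2*v)**2 = 4 - 4*v**2)
-15*h(G(5, 10)) = -15*(4 - 4*(30 + 10*5)**2) = -15*(4 - 4*(30 + 50)**2) = -15*(4 - 4*80**2) = -15*(4 - 4*6400) = -15*(4 - 25600) = -15*(-25596) = 383940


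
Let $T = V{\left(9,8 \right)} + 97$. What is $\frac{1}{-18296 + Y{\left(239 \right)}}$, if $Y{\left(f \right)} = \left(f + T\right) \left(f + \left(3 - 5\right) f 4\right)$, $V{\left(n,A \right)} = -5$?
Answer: $- \frac{1}{572059} \approx -1.7481 \cdot 10^{-6}$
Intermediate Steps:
$T = 92$ ($T = -5 + 97 = 92$)
$Y{\left(f \right)} = - 7 f \left(92 + f\right)$ ($Y{\left(f \right)} = \left(f + 92\right) \left(f + \left(3 - 5\right) f 4\right) = \left(92 + f\right) \left(f - 2 \cdot 4 f\right) = \left(92 + f\right) \left(f - 8 f\right) = \left(92 + f\right) \left(- 7 f\right) = - 7 f \left(92 + f\right)$)
$\frac{1}{-18296 + Y{\left(239 \right)}} = \frac{1}{-18296 - 1673 \left(92 + 239\right)} = \frac{1}{-18296 - 1673 \cdot 331} = \frac{1}{-18296 - 553763} = \frac{1}{-572059} = - \frac{1}{572059}$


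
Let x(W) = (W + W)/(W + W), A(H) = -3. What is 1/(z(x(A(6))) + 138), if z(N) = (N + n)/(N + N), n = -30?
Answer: 2/247 ≈ 0.0080972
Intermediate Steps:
x(W) = 1 (x(W) = (2*W)/((2*W)) = (2*W)*(1/(2*W)) = 1)
z(N) = (-30 + N)/(2*N) (z(N) = (N - 30)/(N + N) = (-30 + N)/((2*N)) = (-30 + N)*(1/(2*N)) = (-30 + N)/(2*N))
1/(z(x(A(6))) + 138) = 1/((½)*(-30 + 1)/1 + 138) = 1/((½)*1*(-29) + 138) = 1/(-29/2 + 138) = 1/(247/2) = 2/247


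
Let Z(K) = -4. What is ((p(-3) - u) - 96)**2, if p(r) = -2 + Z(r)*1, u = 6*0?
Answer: 10404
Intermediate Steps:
u = 0
p(r) = -6 (p(r) = -2 - 4*1 = -2 - 4 = -6)
((p(-3) - u) - 96)**2 = ((-6 - 1*0) - 96)**2 = ((-6 + 0) - 96)**2 = (-6 - 96)**2 = (-102)**2 = 10404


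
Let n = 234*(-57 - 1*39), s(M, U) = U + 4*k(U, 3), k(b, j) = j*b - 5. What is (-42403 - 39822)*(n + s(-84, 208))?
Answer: 1626410500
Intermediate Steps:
k(b, j) = -5 + b*j (k(b, j) = b*j - 5 = -5 + b*j)
s(M, U) = -20 + 13*U (s(M, U) = U + 4*(-5 + U*3) = U + 4*(-5 + 3*U) = U + (-20 + 12*U) = -20 + 13*U)
n = -22464 (n = 234*(-57 - 39) = 234*(-96) = -22464)
(-42403 - 39822)*(n + s(-84, 208)) = (-42403 - 39822)*(-22464 + (-20 + 13*208)) = -82225*(-22464 + (-20 + 2704)) = -82225*(-22464 + 2684) = -82225*(-19780) = 1626410500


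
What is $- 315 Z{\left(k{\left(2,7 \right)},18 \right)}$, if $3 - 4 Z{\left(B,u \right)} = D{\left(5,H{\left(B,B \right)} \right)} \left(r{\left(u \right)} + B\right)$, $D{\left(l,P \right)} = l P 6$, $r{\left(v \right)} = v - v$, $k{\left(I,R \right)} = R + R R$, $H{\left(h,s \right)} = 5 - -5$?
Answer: $\frac{5291055}{4} \approx 1.3228 \cdot 10^{6}$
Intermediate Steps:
$H{\left(h,s \right)} = 10$ ($H{\left(h,s \right)} = 5 + 5 = 10$)
$k{\left(I,R \right)} = R + R^{2}$
$r{\left(v \right)} = 0$
$D{\left(l,P \right)} = 6 P l$ ($D{\left(l,P \right)} = P l 6 = 6 P l$)
$Z{\left(B,u \right)} = \frac{3}{4} - 75 B$ ($Z{\left(B,u \right)} = \frac{3}{4} - \frac{6 \cdot 10 \cdot 5 \left(0 + B\right)}{4} = \frac{3}{4} - \frac{300 B}{4} = \frac{3}{4} - 75 B$)
$- 315 Z{\left(k{\left(2,7 \right)},18 \right)} = - 315 \left(\frac{3}{4} - 75 \cdot 7 \left(1 + 7\right)\right) = - 315 \left(\frac{3}{4} - 75 \cdot 7 \cdot 8\right) = - 315 \left(\frac{3}{4} - 4200\right) = \left(-315\right) \left(- \frac{16797}{4}\right) = \frac{5291055}{4}$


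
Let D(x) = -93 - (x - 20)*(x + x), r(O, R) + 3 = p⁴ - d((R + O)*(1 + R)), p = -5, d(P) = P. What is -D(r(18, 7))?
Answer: 339381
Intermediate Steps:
r(O, R) = 622 - (1 + R)*(O + R) (r(O, R) = -3 + ((-5)⁴ - (R + O)*(1 + R)) = -3 + (625 - (O + R)*(1 + R)) = -3 + (625 - (1 + R)*(O + R)) = 622 - (1 + R)*(O + R))
D(x) = -93 - 2*x*(-20 + x) (D(x) = -93 - (-20 + x)*2*x = -93 - 2*x*(-20 + x))
-D(r(18, 7)) = -(-93 - 2*(622 - 1*18 - 1*7 - 1*7² - 1*18*7)² + 40*(622 - 1*18 - 1*7 - 1*7² - 1*18*7)) = -(-93 - 2*(622 - 18 - 7 - 1*49 - 126)² + 40*(622 - 18 - 7 - 1*49 - 126)) = -(-93 - 2*(622 - 18 - 7 - 49 - 126)² + 40*(622 - 18 - 7 - 49 - 126)) = -(-93 - 2*422² + 40*422) = -(-93 - 2*178084 + 16880) = -(-93 - 356168 + 16880) = -1*(-339381) = 339381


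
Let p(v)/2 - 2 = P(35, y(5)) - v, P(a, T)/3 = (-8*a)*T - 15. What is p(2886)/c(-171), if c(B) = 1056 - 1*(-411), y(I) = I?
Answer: -14258/1467 ≈ -9.7191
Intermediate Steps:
P(a, T) = -45 - 24*T*a (P(a, T) = 3*((-8*a)*T - 15) = 3*(-8*T*a - 15) = 3*(-15 - 8*T*a) = -45 - 24*T*a)
c(B) = 1467 (c(B) = 1056 + 411 = 1467)
p(v) = -8486 - 2*v (p(v) = 4 + 2*((-45 - 24*5*35) - v) = 4 + 2*((-45 - 4200) - v) = 4 + 2*(-4245 - v) = 4 + (-8490 - 2*v) = -8486 - 2*v)
p(2886)/c(-171) = (-8486 - 2*2886)/1467 = (-8486 - 5772)*(1/1467) = -14258*1/1467 = -14258/1467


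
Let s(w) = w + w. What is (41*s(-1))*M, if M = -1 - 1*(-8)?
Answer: -574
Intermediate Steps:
M = 7 (M = -1 + 8 = 7)
s(w) = 2*w
(41*s(-1))*M = (41*(2*(-1)))*7 = (41*(-2))*7 = -82*7 = -574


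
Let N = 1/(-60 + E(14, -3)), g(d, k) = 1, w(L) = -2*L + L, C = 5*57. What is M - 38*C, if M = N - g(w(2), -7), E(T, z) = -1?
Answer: -660692/61 ≈ -10831.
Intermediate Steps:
C = 285
w(L) = -L
N = -1/61 (N = 1/(-60 - 1) = 1/(-61) = -1/61 ≈ -0.016393)
M = -62/61 (M = -1/61 - 1*1 = -1/61 - 1 = -62/61 ≈ -1.0164)
M - 38*C = -62/61 - 38*285 = -62/61 - 10830 = -660692/61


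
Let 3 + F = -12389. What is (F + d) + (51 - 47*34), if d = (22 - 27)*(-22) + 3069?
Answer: -10760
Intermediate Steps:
F = -12392 (F = -3 - 12389 = -12392)
d = 3179 (d = -5*(-22) + 3069 = 110 + 3069 = 3179)
(F + d) + (51 - 47*34) = (-12392 + 3179) + (51 - 47*34) = -9213 + (51 - 1598) = -9213 - 1547 = -10760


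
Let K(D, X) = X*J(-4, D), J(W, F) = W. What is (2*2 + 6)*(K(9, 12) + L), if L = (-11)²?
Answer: 730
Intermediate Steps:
L = 121
K(D, X) = -4*X (K(D, X) = X*(-4) = -4*X)
(2*2 + 6)*(K(9, 12) + L) = (2*2 + 6)*(-4*12 + 121) = (4 + 6)*(-48 + 121) = 10*73 = 730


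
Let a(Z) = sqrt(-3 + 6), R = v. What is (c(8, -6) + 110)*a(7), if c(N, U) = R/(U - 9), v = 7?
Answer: 1643*sqrt(3)/15 ≈ 189.72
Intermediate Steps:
R = 7
c(N, U) = 7/(-9 + U) (c(N, U) = 7/(U - 9) = 7/(-9 + U))
a(Z) = sqrt(3)
(c(8, -6) + 110)*a(7) = (7/(-9 - 6) + 110)*sqrt(3) = (7/(-15) + 110)*sqrt(3) = (7*(-1/15) + 110)*sqrt(3) = (-7/15 + 110)*sqrt(3) = 1643*sqrt(3)/15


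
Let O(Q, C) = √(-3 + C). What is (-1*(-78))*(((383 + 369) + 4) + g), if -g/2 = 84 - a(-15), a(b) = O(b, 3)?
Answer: 45864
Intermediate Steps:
a(b) = 0 (a(b) = √(-3 + 3) = √0 = 0)
g = -168 (g = -2*(84 - 1*0) = -2*(84 + 0) = -2*84 = -168)
(-1*(-78))*(((383 + 369) + 4) + g) = (-1*(-78))*(((383 + 369) + 4) - 168) = 78*((752 + 4) - 168) = 78*(756 - 168) = 78*588 = 45864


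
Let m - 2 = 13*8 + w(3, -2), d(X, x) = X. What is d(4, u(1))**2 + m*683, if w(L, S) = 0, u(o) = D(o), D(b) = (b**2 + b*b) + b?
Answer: 72414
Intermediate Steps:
D(b) = b + 2*b**2 (D(b) = (b**2 + b**2) + b = 2*b**2 + b = b + 2*b**2)
u(o) = o*(1 + 2*o)
m = 106 (m = 2 + (13*8 + 0) = 2 + (104 + 0) = 2 + 104 = 106)
d(4, u(1))**2 + m*683 = 4**2 + 106*683 = 16 + 72398 = 72414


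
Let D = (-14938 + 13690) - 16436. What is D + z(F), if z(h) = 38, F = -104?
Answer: -17646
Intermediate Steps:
D = -17684 (D = -1248 - 16436 = -17684)
D + z(F) = -17684 + 38 = -17646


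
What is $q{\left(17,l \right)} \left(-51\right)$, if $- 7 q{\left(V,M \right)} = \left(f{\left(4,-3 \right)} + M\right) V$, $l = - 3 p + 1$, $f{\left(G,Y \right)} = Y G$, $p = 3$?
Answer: $- \frac{17340}{7} \approx -2477.1$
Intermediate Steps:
$f{\left(G,Y \right)} = G Y$
$l = -8$ ($l = \left(-3\right) 3 + 1 = -9 + 1 = -8$)
$q{\left(V,M \right)} = - \frac{V \left(-12 + M\right)}{7}$ ($q{\left(V,M \right)} = - \frac{\left(4 \left(-3\right) + M\right) V}{7} = - \frac{\left(-12 + M\right) V}{7} = - \frac{V \left(-12 + M\right)}{7}$)
$q{\left(17,l \right)} \left(-51\right) = \frac{1}{7} \cdot 17 \left(12 - -8\right) \left(-51\right) = \frac{1}{7} \cdot 17 \left(12 + 8\right) \left(-51\right) = \frac{1}{7} \cdot 17 \cdot 20 \left(-51\right) = \frac{340}{7} \left(-51\right) = - \frac{17340}{7}$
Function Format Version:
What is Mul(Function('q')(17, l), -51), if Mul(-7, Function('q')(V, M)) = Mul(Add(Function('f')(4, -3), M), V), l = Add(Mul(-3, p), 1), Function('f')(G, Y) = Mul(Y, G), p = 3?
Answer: Rational(-17340, 7) ≈ -2477.1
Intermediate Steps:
Function('f')(G, Y) = Mul(G, Y)
l = -8 (l = Add(Mul(-3, 3), 1) = Add(-9, 1) = -8)
Function('q')(V, M) = Mul(Rational(-1, 7), V, Add(-12, M)) (Function('q')(V, M) = Mul(Rational(-1, 7), Mul(Add(Mul(4, -3), M), V)) = Mul(Rational(-1, 7), Mul(Add(-12, M), V)) = Mul(Rational(-1, 7), Mul(V, Add(-12, M))) = Mul(Rational(-1, 7), V, Add(-12, M)))
Mul(Function('q')(17, l), -51) = Mul(Mul(Rational(1, 7), 17, Add(12, Mul(-1, -8))), -51) = Mul(Mul(Rational(1, 7), 17, Add(12, 8)), -51) = Mul(Mul(Rational(1, 7), 17, 20), -51) = Mul(Rational(340, 7), -51) = Rational(-17340, 7)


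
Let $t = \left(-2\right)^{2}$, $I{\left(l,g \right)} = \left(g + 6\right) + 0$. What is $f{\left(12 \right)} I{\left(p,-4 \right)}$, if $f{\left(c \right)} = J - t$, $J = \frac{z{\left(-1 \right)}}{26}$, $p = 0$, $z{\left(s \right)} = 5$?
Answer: $- \frac{99}{13} \approx -7.6154$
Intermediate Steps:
$I{\left(l,g \right)} = 6 + g$ ($I{\left(l,g \right)} = \left(6 + g\right) + 0 = 6 + g$)
$t = 4$
$J = \frac{5}{26} \approx 0.19231$
$f{\left(c \right)} = - \frac{99}{26}$ ($f{\left(c \right)} = \frac{5}{26} - 4 = - \frac{99}{26}$)
$f{\left(12 \right)} I{\left(p,-4 \right)} = - \frac{99 \left(6 - 4\right)}{26} = \left(- \frac{99}{26}\right) 2 = - \frac{99}{13}$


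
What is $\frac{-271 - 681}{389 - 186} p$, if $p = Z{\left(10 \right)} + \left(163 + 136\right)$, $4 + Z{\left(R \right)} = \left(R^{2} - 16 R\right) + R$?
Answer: $- \frac{33320}{29} \approx -1149.0$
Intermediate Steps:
$Z{\left(R \right)} = -4 + R^{2} - 15 R$ ($Z{\left(R \right)} = -4 + \left(\left(R^{2} - 16 R\right) + R\right) = -4 + \left(R^{2} - 15 R\right) = -4 + R^{2} - 15 R$)
$p = 245$ ($p = \left(-4 + 10^{2} - 150\right) + \left(163 + 136\right) = \left(-4 + 100 - 150\right) + 299 = -54 + 299 = 245$)
$\frac{-271 - 681}{389 - 186} p = \frac{-271 - 681}{389 - 186} \cdot 245 = - \frac{952}{203} \cdot 245 = \left(-952\right) \frac{1}{203} \cdot 245 = \left(- \frac{136}{29}\right) 245 = - \frac{33320}{29}$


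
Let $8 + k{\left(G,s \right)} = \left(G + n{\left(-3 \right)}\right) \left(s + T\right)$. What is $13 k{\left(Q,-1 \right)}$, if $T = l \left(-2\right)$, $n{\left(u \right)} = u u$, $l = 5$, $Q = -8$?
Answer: $-247$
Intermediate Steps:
$n{\left(u \right)} = u^{2}$
$T = -10$ ($T = 5 \left(-2\right) = -10$)
$k{\left(G,s \right)} = -8 + \left(-10 + s\right) \left(9 + G\right)$ ($k{\left(G,s \right)} = -8 + \left(G + \left(-3\right)^{2}\right) \left(s - 10\right) = -8 + \left(G + 9\right) \left(-10 + s\right) = -8 + \left(9 + G\right) \left(-10 + s\right) = -8 + \left(-10 + s\right) \left(9 + G\right)$)
$13 k{\left(Q,-1 \right)} = 13 \left(-98 - -80 + 9 \left(-1\right) - -8\right) = 13 \left(-98 + 80 - 9 + 8\right) = 13 \left(-19\right) = -247$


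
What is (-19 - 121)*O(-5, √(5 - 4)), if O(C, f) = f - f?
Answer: 0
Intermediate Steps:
O(C, f) = 0
(-19 - 121)*O(-5, √(5 - 4)) = (-19 - 121)*0 = -140*0 = 0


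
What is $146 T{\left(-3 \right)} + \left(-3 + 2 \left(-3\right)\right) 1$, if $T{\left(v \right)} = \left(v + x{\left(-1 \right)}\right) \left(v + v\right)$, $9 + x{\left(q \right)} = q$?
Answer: $11379$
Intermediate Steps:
$x{\left(q \right)} = -9 + q$
$T{\left(v \right)} = 2 v \left(-10 + v\right)$ ($T{\left(v \right)} = \left(v - 10\right) \left(v + v\right) = \left(v - 10\right) 2 v = \left(-10 + v\right) 2 v = 2 v \left(-10 + v\right)$)
$146 T{\left(-3 \right)} + \left(-3 + 2 \left(-3\right)\right) 1 = 146 \cdot 2 \left(-3\right) \left(-10 - 3\right) + \left(-3 + 2 \left(-3\right)\right) 1 = 146 \cdot 2 \left(-3\right) \left(-13\right) + \left(-3 - 6\right) 1 = 146 \cdot 78 - 9 = 11388 - 9 = 11379$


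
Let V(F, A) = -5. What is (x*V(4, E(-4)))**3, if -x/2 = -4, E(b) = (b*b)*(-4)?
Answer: -64000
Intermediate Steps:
E(b) = -4*b**2 (E(b) = b**2*(-4) = -4*b**2)
x = 8 (x = -2*(-4) = 8)
(x*V(4, E(-4)))**3 = (8*(-5))**3 = (-40)**3 = -64000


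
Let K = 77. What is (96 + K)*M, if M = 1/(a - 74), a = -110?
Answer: -173/184 ≈ -0.94022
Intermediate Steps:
M = -1/184 (M = 1/(-110 - 74) = 1/(-184) = -1/184 ≈ -0.0054348)
(96 + K)*M = (96 + 77)*(-1/184) = 173*(-1/184) = -173/184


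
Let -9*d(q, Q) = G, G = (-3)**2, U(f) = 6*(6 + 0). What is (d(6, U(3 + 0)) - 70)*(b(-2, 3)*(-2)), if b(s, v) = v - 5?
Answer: -284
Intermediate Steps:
U(f) = 36 (U(f) = 6*6 = 36)
b(s, v) = -5 + v
G = 9
d(q, Q) = -1 (d(q, Q) = -1/9*9 = -1)
(d(6, U(3 + 0)) - 70)*(b(-2, 3)*(-2)) = (-1 - 70)*((-5 + 3)*(-2)) = -(-142)*(-2) = -71*4 = -284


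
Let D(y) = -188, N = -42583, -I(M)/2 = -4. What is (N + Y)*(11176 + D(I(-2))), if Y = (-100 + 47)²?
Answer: -437036712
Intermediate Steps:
I(M) = 8 (I(M) = -2*(-4) = 8)
Y = 2809 (Y = (-53)² = 2809)
(N + Y)*(11176 + D(I(-2))) = (-42583 + 2809)*(11176 - 188) = -39774*10988 = -437036712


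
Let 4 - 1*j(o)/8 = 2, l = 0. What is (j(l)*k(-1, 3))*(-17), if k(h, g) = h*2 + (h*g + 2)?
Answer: 816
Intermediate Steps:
j(o) = 16 (j(o) = 32 - 8*2 = 32 - 16 = 16)
k(h, g) = 2 + 2*h + g*h (k(h, g) = 2*h + (g*h + 2) = 2*h + (2 + g*h) = 2 + 2*h + g*h)
(j(l)*k(-1, 3))*(-17) = (16*(2 + 2*(-1) + 3*(-1)))*(-17) = (16*(2 - 2 - 3))*(-17) = (16*(-3))*(-17) = -48*(-17) = 816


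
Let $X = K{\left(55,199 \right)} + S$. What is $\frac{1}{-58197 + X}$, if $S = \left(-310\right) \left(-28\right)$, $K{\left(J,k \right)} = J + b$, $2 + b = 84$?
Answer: $- \frac{1}{49380} \approx -2.0251 \cdot 10^{-5}$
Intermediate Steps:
$b = 82$ ($b = -2 + 84 = 82$)
$K{\left(J,k \right)} = 82 + J$ ($K{\left(J,k \right)} = J + 82 = 82 + J$)
$S = 8680$
$X = 8817$ ($X = \left(82 + 55\right) + 8680 = 137 + 8680 = 8817$)
$\frac{1}{-58197 + X} = \frac{1}{-58197 + 8817} = \frac{1}{-49380} = - \frac{1}{49380}$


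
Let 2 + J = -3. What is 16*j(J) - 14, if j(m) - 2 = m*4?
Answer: -302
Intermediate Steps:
J = -5 (J = -2 - 3 = -5)
j(m) = 2 + 4*m (j(m) = 2 + m*4 = 2 + 4*m)
16*j(J) - 14 = 16*(2 + 4*(-5)) - 14 = 16*(2 - 20) - 14 = 16*(-18) - 14 = -288 - 14 = -302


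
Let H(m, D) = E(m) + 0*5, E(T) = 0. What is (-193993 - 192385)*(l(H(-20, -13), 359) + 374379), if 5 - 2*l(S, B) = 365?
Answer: -144582261222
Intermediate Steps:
H(m, D) = 0 (H(m, D) = 0 + 0*5 = 0 + 0 = 0)
l(S, B) = -180 (l(S, B) = 5/2 - ½*365 = 5/2 - 365/2 = -180)
(-193993 - 192385)*(l(H(-20, -13), 359) + 374379) = (-193993 - 192385)*(-180 + 374379) = -386378*374199 = -144582261222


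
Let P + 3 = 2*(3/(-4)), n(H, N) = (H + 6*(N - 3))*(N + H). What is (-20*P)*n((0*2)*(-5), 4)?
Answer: 2160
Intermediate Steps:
n(H, N) = (H + N)*(-18 + H + 6*N) (n(H, N) = (H + 6*(-3 + N))*(H + N) = (H + (-18 + 6*N))*(H + N) = (-18 + H + 6*N)*(H + N) = (H + N)*(-18 + H + 6*N))
P = -9/2 (P = -3 + 2*(3/(-4)) = -3 + 2*(3*(-¼)) = -3 + 2*(-¾) = -3 - 3/2 = -9/2 ≈ -4.5000)
(-20*P)*n((0*2)*(-5), 4) = (-20*(-9/2))*(((0*2)*(-5))² - 18*0*2*(-5) - 18*4 + 6*4² + 7*((0*2)*(-5))*4) = 90*((0*(-5))² - 0*(-5) - 72 + 6*16 + 7*(0*(-5))*4) = 90*(0² - 18*0 - 72 + 96 + 7*0*4) = 90*(0 + 0 - 72 + 96 + 0) = 90*24 = 2160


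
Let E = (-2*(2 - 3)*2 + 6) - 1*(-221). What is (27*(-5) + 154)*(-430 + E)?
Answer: -3781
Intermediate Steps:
E = 231 (E = (-(-2)*2 + 6) + 221 = (-2*(-2) + 6) + 221 = (4 + 6) + 221 = 10 + 221 = 231)
(27*(-5) + 154)*(-430 + E) = (27*(-5) + 154)*(-430 + 231) = (-135 + 154)*(-199) = 19*(-199) = -3781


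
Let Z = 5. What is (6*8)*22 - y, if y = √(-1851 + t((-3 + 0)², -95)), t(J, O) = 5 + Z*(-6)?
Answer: 1056 - 2*I*√469 ≈ 1056.0 - 43.313*I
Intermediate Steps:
t(J, O) = -25 (t(J, O) = 5 + 5*(-6) = 5 - 30 = -25)
y = 2*I*√469 (y = √(-1851 - 25) = √(-1876) = 2*I*√469 ≈ 43.313*I)
(6*8)*22 - y = (6*8)*22 - 2*I*√469 = 48*22 - 2*I*√469 = 1056 - 2*I*√469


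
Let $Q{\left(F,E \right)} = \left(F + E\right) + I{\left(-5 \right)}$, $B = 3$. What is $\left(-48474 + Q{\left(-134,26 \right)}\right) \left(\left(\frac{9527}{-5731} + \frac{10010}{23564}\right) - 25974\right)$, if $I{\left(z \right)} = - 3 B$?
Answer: $\frac{85224564754875297}{67522642} \approx 1.2622 \cdot 10^{9}$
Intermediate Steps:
$I{\left(z \right)} = -9$ ($I{\left(z \right)} = \left(-3\right) 3 = -9$)
$Q{\left(F,E \right)} = -9 + E + F$ ($Q{\left(F,E \right)} = \left(F + E\right) - 9 = \left(E + F\right) - 9 = -9 + E + F$)
$\left(-48474 + Q{\left(-134,26 \right)}\right) \left(\left(\frac{9527}{-5731} + \frac{10010}{23564}\right) - 25974\right) = \left(-48474 - 117\right) \left(\left(\frac{9527}{-5731} + \frac{10010}{23564}\right) - 25974\right) = \left(-48474 - 117\right) \left(\left(9527 \left(- \frac{1}{5731}\right) + 10010 \cdot \frac{1}{23564}\right) - 25974\right) = - 48591 \left(\left(- \frac{9527}{5731} + \frac{5005}{11782}\right) - 25974\right) = - 48591 \left(- \frac{83563459}{67522642} - 25974\right) = \left(-48591\right) \left(- \frac{1753916666767}{67522642}\right) = \frac{85224564754875297}{67522642}$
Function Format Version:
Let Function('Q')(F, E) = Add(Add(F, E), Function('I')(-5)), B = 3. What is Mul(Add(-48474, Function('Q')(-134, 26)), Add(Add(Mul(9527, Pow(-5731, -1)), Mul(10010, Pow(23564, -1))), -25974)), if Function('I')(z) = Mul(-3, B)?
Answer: Rational(85224564754875297, 67522642) ≈ 1.2622e+9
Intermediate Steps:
Function('I')(z) = -9 (Function('I')(z) = Mul(-3, 3) = -9)
Function('Q')(F, E) = Add(-9, E, F) (Function('Q')(F, E) = Add(Add(F, E), -9) = Add(Add(E, F), -9) = Add(-9, E, F))
Mul(Add(-48474, Function('Q')(-134, 26)), Add(Add(Mul(9527, Pow(-5731, -1)), Mul(10010, Pow(23564, -1))), -25974)) = Mul(Add(-48474, Add(-9, 26, -134)), Add(Add(Mul(9527, Pow(-5731, -1)), Mul(10010, Pow(23564, -1))), -25974)) = Mul(Add(-48474, -117), Add(Add(Mul(9527, Rational(-1, 5731)), Mul(10010, Rational(1, 23564))), -25974)) = Mul(-48591, Add(Add(Rational(-9527, 5731), Rational(5005, 11782)), -25974)) = Mul(-48591, Add(Rational(-83563459, 67522642), -25974)) = Mul(-48591, Rational(-1753916666767, 67522642)) = Rational(85224564754875297, 67522642)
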